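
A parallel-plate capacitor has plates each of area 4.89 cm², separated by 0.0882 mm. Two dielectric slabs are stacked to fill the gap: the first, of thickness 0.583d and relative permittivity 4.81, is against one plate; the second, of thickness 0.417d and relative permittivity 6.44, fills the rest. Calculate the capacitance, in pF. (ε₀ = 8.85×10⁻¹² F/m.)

C ≈ 264 pF

A = 4.89 cm² = 4.89×10⁻⁴ m².
Stacked slabs ⇒ two capacitors in series, each with the full plate area.
C₁ = κ₁ε₀A/d₁ = 4.81 × 8.85×10⁻¹² × 4.89×10⁻⁴ / 5.14×10⁻⁵ = 4.05×10⁻¹⁰ F.
C₂ = κ₂ε₀A/d₂ = 6.44 × 8.85×10⁻¹² × 4.89×10⁻⁴ / 3.68×10⁻⁵ = 7.58×10⁻¹⁰ F.
C = (1/C₁ + 1/C₂)⁻¹ = 2.64×10⁻¹⁰ F.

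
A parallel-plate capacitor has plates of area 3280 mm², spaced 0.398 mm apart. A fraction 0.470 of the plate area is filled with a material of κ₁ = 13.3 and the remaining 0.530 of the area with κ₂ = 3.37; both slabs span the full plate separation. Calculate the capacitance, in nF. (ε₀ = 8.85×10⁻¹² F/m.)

A = 3280 mm² = 3.28×10⁻³ m².
Side-by-side slabs ⇒ two capacitors in parallel, each spanning the full gap.
C₁ = κ₁ε₀A₁/d = 13.3 × 8.85×10⁻¹² × 1.54×10⁻³ / 3.98×10⁻⁴ = 4.56×10⁻¹⁰ F.
C₂ = κ₂ε₀A₂/d = 3.37 × 8.85×10⁻¹² × 1.74×10⁻³ / 3.98×10⁻⁴ = 1.30×10⁻¹⁰ F.
C = C₁ + C₂ = 5.86×10⁻¹⁰ F.

0.586 nF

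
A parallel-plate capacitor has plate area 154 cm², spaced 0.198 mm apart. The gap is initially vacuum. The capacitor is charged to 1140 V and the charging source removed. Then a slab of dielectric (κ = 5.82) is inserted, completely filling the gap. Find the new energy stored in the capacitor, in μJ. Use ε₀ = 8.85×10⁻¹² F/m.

A = 154 cm² = 1.54×10⁻² m².
Initially C₁ = ε₀A/d = 8.85×10⁻¹² × 1.54×10⁻² / 1.98×10⁻⁴ = 6.88×10⁻¹⁰ F.
U₁ = 4.47×10⁻⁴ J.
Isolated ⇒ Q is held fixed. C₂ = 5.82 C₁ and U = Q²/(2C), so U₂/U₁ = C₁/C₂ = 0.172.
U₂ = 0.172 × 4.47×10⁻⁴ = 7.69×10⁻⁵ J.

U ≈ 76.9 μJ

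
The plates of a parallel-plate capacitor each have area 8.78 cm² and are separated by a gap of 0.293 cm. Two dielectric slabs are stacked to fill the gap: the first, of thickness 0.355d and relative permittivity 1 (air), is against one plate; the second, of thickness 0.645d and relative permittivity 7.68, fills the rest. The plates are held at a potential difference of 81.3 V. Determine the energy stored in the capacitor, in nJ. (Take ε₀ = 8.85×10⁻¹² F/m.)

20.0 nJ

A = 8.78 cm² = 8.78×10⁻⁴ m².
Stacked slabs ⇒ two capacitors in series, each with the full plate area.
C₁ = κ₁ε₀A/d₁ = 1.00 × 8.85×10⁻¹² × 8.78×10⁻⁴ / 1.04×10⁻³ = 7.47×10⁻¹² F.
C₂ = κ₂ε₀A/d₂ = 7.68 × 8.85×10⁻¹² × 8.78×10⁻⁴ / 1.89×10⁻³ = 3.16×10⁻¹¹ F.
C = (1/C₁ + 1/C₂)⁻¹ = 6.04×10⁻¹² F.
U = ½CV² = ½ × 6.04×10⁻¹² × (81.3)² = 2.00×10⁻⁸ J.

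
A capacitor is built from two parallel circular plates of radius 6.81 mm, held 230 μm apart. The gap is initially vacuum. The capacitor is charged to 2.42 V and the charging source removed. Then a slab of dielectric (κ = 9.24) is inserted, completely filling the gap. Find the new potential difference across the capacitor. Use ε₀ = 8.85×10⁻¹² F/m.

262 mV

A = π(6.81 mm)² = 1.46×10⁻⁴ m².
Initially C₁ = ε₀A/d = 8.85×10⁻¹² × 1.46×10⁻⁴ / 2.30×10⁻⁴ = 5.61×10⁻¹² F.
V₁ = 2.42 V.
Isolated ⇒ Q is held fixed. C₂ = 9.24 C₁ and V = Q/C, so V₂/V₁ = C₁/C₂ = 0.108.
V₂ = 0.108 × 2.42 = 0.262 V.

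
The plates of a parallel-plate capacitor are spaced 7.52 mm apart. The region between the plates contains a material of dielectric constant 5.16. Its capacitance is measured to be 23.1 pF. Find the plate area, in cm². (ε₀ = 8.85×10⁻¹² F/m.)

A ≈ 38.0 cm²

A = Cd/(κε₀) = 2.31×10⁻¹¹ × 7.52×10⁻³ / (5.16 × 8.85×10⁻¹²) = 3.80×10⁻³ m².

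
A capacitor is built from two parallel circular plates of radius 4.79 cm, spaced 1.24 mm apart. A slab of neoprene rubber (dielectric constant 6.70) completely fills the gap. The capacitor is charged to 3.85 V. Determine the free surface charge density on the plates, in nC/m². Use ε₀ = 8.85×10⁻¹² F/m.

A = π(4.79 cm)² = 7.21×10⁻³ m².
C = κε₀A/d = 6.70 × 8.85×10⁻¹² × 7.21×10⁻³ / 1.24×10⁻³ = 3.45×10⁻¹⁰ F.
σ = Q/A = CV/A = 3.45×10⁻¹⁰ × 3.85 / 7.21×10⁻³ = 1.84×10⁻⁷ C/m².

σ ≈ 184 nC/m²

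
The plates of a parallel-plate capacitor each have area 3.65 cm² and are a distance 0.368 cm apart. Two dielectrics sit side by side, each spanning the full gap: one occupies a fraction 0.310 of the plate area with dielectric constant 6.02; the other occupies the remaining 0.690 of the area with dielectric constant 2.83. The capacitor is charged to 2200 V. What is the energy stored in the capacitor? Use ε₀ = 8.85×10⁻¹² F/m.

A = 3.65 cm² = 3.65×10⁻⁴ m².
Side-by-side slabs ⇒ two capacitors in parallel, each spanning the full gap.
C₁ = κ₁ε₀A₁/d = 6.02 × 8.85×10⁻¹² × 1.13×10⁻⁴ / 3.68×10⁻³ = 1.64×10⁻¹² F.
C₂ = κ₂ε₀A₂/d = 2.83 × 8.85×10⁻¹² × 2.52×10⁻⁴ / 3.68×10⁻³ = 1.71×10⁻¹² F.
C = C₁ + C₂ = 3.35×10⁻¹² F.
U = ½CV² = ½ × 3.35×10⁻¹² × (2200)² = 8.11×10⁻⁶ J.

8.11 μJ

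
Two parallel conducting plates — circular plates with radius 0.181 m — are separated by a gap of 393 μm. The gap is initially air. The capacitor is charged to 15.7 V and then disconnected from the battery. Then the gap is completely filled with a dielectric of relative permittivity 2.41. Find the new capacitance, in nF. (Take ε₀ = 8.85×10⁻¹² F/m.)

A = π(0.181 m)² = 0.103 m².
Initially C₁ = ε₀A/d = 8.85×10⁻¹² × 0.103 / 3.93×10⁻⁴ = 2.32×10⁻⁹ F.
C = κε₀A/d scales with κ, so C₂/C₁ = κ = 2.41.
C₂ = 2.41 × 2.32×10⁻⁹ = 5.59×10⁻⁹ F.

C ≈ 5.59 nF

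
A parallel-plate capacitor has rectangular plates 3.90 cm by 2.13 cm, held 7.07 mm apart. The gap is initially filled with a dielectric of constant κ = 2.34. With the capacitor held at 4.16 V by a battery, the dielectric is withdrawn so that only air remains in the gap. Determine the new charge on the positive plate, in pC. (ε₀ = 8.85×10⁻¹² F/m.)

A = 3.90 × 2.13 cm² = 8.31×10⁻⁴ m².
Initially C₁ = κε₀A/d = 2.34 × 8.85×10⁻¹² × 8.31×10⁻⁴ / 7.07×10⁻³ = 2.43×10⁻¹² F.
Q₁ = 1.01×10⁻¹¹ C.
Battery connected ⇒ V is held fixed. C₂ = 0.427 C₁ and Q = CV, so Q₂/Q₁ = C₂/C₁ = 0.427.
Q₂ = 0.427 × 1.01×10⁻¹¹ = 4.33×10⁻¹² C.

Q ≈ 4.33 pC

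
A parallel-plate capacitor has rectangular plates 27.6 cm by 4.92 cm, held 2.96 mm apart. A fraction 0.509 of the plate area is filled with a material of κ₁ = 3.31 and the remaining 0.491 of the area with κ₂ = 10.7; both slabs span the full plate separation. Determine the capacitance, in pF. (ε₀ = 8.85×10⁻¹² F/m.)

A = 27.6 × 4.92 cm² = 1.36×10⁻² m².
Side-by-side slabs ⇒ two capacitors in parallel, each spanning the full gap.
C₁ = κ₁ε₀A₁/d = 3.31 × 8.85×10⁻¹² × 6.91×10⁻³ / 2.96×10⁻³ = 6.84×10⁻¹¹ F.
C₂ = κ₂ε₀A₂/d = 10.7 × 8.85×10⁻¹² × 6.67×10⁻³ / 2.96×10⁻³ = 2.13×10⁻¹⁰ F.
C = C₁ + C₂ = 2.82×10⁻¹⁰ F.

C ≈ 282 pF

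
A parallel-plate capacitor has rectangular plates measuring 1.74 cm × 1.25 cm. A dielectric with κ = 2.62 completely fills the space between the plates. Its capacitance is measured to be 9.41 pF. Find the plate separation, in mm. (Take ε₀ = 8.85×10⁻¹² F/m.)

0.536 mm

A = 1.74 × 1.25 cm² = 2.17×10⁻⁴ m².
d = κε₀A/C = 2.62 × 8.85×10⁻¹² × 2.17×10⁻⁴ / 9.41×10⁻¹² = 5.36×10⁻⁴ m.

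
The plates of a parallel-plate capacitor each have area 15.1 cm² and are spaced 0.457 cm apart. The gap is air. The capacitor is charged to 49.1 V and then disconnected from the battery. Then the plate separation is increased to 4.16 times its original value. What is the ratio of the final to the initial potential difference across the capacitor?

Isolated ⇒ Q is held fixed.
C₂ = 0.240 C₁ and V = Q/C, so V₂/V₁ = C₁/C₂ = 4.16.

4.16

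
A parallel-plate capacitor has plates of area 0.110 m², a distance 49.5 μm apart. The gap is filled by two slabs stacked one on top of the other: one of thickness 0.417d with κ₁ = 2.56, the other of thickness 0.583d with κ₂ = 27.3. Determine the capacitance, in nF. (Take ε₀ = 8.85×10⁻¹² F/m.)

107 nF

Stacked slabs ⇒ two capacitors in series, each with the full plate area.
C₁ = κ₁ε₀A/d₁ = 2.56 × 8.85×10⁻¹² × 0.110 / 2.06×10⁻⁵ = 1.21×10⁻⁷ F.
C₂ = κ₂ε₀A/d₂ = 27.3 × 8.85×10⁻¹² × 0.110 / 2.89×10⁻⁵ = 9.21×10⁻⁷ F.
C = (1/C₁ + 1/C₂)⁻¹ = 1.07×10⁻⁷ F.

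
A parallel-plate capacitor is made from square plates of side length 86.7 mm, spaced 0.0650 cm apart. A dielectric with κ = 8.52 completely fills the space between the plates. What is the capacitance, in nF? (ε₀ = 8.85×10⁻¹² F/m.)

A = (86.7 mm)² = 7.52×10⁻³ m².
C = κε₀A/d = 8.52 × 8.85×10⁻¹² × 7.52×10⁻³ / 6.50×10⁻⁴ = 8.72×10⁻¹⁰ F.

C ≈ 0.872 nF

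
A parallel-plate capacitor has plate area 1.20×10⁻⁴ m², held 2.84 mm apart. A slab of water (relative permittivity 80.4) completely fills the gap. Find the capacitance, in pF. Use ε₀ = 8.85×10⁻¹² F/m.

30.1 pF

C = κε₀A/d = 80.4 × 8.85×10⁻¹² × 1.20×10⁻⁴ / 2.84×10⁻³ = 3.01×10⁻¹¹ F.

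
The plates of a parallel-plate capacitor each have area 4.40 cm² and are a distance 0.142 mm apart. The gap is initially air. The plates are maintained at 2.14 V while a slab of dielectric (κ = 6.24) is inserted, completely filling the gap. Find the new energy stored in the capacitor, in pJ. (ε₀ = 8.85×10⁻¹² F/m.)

A = 4.40 cm² = 4.40×10⁻⁴ m².
Initially C₁ = ε₀A/d = 8.85×10⁻¹² × 4.40×10⁻⁴ / 1.42×10⁻⁴ = 2.74×10⁻¹¹ F.
U₁ = 6.28×10⁻¹¹ J.
Battery connected ⇒ V is held fixed. C₂ = 6.24 C₁ and U = ½CV², so U₂/U₁ = C₂/C₁ = 6.24.
U₂ = 6.24 × 6.28×10⁻¹¹ = 3.92×10⁻¹⁰ J.

U ≈ 392 pJ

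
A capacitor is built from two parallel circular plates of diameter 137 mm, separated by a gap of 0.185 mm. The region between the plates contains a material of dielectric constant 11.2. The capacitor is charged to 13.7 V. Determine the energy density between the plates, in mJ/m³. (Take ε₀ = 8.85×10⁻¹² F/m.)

E = V/d = 13.7 / 1.85×10⁻⁴ = 7.41×10⁴ V/m.
u = ½κε₀E² = ½ × 11.2 × 8.85×10⁻¹² × (7.41×10⁴)² = 0.272 J/m³.

272 mJ/m³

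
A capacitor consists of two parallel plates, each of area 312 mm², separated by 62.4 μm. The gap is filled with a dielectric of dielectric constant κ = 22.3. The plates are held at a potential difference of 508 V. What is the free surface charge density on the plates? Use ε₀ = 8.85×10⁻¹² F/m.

σ ≈ 161 nC/cm²

A = 312 mm² = 3.12×10⁻⁴ m².
C = κε₀A/d = 22.3 × 8.85×10⁻¹² × 3.12×10⁻⁴ / 6.24×10⁻⁵ = 9.87×10⁻¹⁰ F.
σ = Q/A = CV/A = 9.87×10⁻¹⁰ × 508 / 3.12×10⁻⁴ = 1.61×10⁻³ C/m².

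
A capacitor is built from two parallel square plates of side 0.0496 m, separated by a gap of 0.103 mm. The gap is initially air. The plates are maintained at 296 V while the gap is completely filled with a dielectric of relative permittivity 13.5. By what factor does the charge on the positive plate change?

Battery connected ⇒ V is held fixed.
C₂ = 13.5 C₁ and Q = CV, so Q₂/Q₁ = C₂/C₁ = 13.5.

Q₂/Q₁ ≈ 13.5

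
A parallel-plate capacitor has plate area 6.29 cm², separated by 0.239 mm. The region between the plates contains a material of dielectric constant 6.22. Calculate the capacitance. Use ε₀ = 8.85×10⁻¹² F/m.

C ≈ 145 pF

A = 6.29 cm² = 6.29×10⁻⁴ m².
C = κε₀A/d = 6.22 × 8.85×10⁻¹² × 6.29×10⁻⁴ / 2.39×10⁻⁴ = 1.45×10⁻¹⁰ F.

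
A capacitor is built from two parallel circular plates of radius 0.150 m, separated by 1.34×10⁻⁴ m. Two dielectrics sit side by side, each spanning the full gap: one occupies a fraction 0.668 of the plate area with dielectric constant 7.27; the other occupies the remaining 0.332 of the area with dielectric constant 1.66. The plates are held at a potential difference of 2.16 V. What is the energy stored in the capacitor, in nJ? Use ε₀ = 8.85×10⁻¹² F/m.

A = π(0.150 m)² = 7.07×10⁻² m².
Side-by-side slabs ⇒ two capacitors in parallel, each spanning the full gap.
C₁ = κ₁ε₀A₁/d = 7.27 × 8.85×10⁻¹² × 4.72×10⁻² / 1.34×10⁻⁴ = 2.27×10⁻⁸ F.
C₂ = κ₂ε₀A₂/d = 1.66 × 8.85×10⁻¹² × 2.35×10⁻² / 1.34×10⁻⁴ = 2.57×10⁻⁹ F.
C = C₁ + C₂ = 2.52×10⁻⁸ F.
U = ½CV² = ½ × 2.52×10⁻⁸ × (2.16)² = 5.89×10⁻⁸ J.

U ≈ 58.9 nJ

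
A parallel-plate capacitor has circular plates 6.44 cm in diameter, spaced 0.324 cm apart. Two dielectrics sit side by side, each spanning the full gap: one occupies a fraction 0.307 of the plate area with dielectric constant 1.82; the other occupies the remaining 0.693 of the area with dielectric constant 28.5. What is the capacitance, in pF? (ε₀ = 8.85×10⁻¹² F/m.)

181 pF

A = π(6.44/2 cm)² = 3.26×10⁻³ m².
Side-by-side slabs ⇒ two capacitors in parallel, each spanning the full gap.
C₁ = κ₁ε₀A₁/d = 1.82 × 8.85×10⁻¹² × 10.00×10⁻⁴ / 3.24×10⁻³ = 4.97×10⁻¹² F.
C₂ = κ₂ε₀A₂/d = 28.5 × 8.85×10⁻¹² × 2.26×10⁻³ / 3.24×10⁻³ = 1.76×10⁻¹⁰ F.
C = C₁ + C₂ = 1.81×10⁻¹⁰ F.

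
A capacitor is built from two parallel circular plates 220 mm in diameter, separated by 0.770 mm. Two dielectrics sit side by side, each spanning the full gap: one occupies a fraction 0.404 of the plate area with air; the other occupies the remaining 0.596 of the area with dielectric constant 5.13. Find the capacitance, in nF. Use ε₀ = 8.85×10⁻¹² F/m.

C ≈ 1.51 nF

A = π(220/2 mm)² = 3.80×10⁻² m².
Side-by-side slabs ⇒ two capacitors in parallel, each spanning the full gap.
C₁ = κ₁ε₀A₁/d = 1.00 × 8.85×10⁻¹² × 1.54×10⁻² / 7.70×10⁻⁴ = 1.77×10⁻¹⁰ F.
C₂ = κ₂ε₀A₂/d = 5.13 × 8.85×10⁻¹² × 2.27×10⁻² / 7.70×10⁻⁴ = 1.34×10⁻⁹ F.
C = C₁ + C₂ = 1.51×10⁻⁹ F.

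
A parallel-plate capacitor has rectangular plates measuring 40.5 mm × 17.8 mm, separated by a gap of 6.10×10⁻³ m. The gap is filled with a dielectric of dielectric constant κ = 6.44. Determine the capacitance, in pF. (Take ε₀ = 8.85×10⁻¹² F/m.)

6.74 pF

A = 40.5 × 17.8 mm² = 7.21×10⁻⁴ m².
C = κε₀A/d = 6.44 × 8.85×10⁻¹² × 7.21×10⁻⁴ / 6.10×10⁻³ = 6.74×10⁻¹² F.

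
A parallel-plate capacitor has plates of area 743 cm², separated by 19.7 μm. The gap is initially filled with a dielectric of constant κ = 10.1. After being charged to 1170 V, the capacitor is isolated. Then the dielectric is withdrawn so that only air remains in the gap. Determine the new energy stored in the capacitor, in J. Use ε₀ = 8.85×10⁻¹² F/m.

2.33 J

A = 743 cm² = 7.43×10⁻² m².
Initially C₁ = κε₀A/d = 10.1 × 8.85×10⁻¹² × 7.43×10⁻² / 1.97×10⁻⁵ = 3.37×10⁻⁷ F.
U₁ = 0.231 J.
Isolated ⇒ Q is held fixed. C₂ = 0.0990 C₁ and U = Q²/(2C), so U₂/U₁ = C₁/C₂ = 10.1.
U₂ = 10.1 × 0.231 = 2.33 J.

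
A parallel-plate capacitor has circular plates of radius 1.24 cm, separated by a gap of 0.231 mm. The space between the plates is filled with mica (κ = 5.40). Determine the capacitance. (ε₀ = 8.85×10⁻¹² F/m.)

A = π(1.24 cm)² = 4.83×10⁻⁴ m².
C = κε₀A/d = 5.40 × 8.85×10⁻¹² × 4.83×10⁻⁴ / 2.31×10⁻⁴ = 9.99×10⁻¹¹ F.

99.9 pF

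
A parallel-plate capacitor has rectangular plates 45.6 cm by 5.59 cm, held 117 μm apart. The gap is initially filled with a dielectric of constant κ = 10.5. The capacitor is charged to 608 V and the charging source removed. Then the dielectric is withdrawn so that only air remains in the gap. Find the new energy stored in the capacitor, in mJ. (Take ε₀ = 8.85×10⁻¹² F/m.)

39.3 mJ

A = 45.6 × 5.59 cm² = 2.55×10⁻² m².
Initially C₁ = κε₀A/d = 10.5 × 8.85×10⁻¹² × 2.55×10⁻² / 1.17×10⁻⁴ = 2.02×10⁻⁸ F.
U₁ = 3.74×10⁻³ J.
Isolated ⇒ Q is held fixed. C₂ = 0.0952 C₁ and U = Q²/(2C), so U₂/U₁ = C₁/C₂ = 10.5.
U₂ = 10.5 × 3.74×10⁻³ = 3.93×10⁻² J.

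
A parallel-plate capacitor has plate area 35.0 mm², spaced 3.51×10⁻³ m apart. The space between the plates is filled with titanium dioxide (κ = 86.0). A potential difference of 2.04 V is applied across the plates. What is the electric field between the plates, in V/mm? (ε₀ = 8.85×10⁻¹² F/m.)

E ≈ 0.581 V/mm

E = V/d = 2.04 / 3.51×10⁻³ = 5.81×10² V/m.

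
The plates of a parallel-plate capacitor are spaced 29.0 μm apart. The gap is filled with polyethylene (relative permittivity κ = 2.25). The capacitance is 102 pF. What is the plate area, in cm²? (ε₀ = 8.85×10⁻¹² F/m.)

A = Cd/(κε₀) = 1.02×10⁻¹⁰ × 2.90×10⁻⁵ / (2.25 × 8.85×10⁻¹²) = 1.49×10⁻⁴ m².

A ≈ 1.49 cm²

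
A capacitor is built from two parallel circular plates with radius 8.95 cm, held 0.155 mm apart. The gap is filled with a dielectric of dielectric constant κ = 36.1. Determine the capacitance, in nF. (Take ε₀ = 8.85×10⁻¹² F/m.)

51.9 nF

A = π(8.95 cm)² = 2.52×10⁻² m².
C = κε₀A/d = 36.1 × 8.85×10⁻¹² × 2.52×10⁻² / 1.55×10⁻⁴ = 5.19×10⁻⁸ F.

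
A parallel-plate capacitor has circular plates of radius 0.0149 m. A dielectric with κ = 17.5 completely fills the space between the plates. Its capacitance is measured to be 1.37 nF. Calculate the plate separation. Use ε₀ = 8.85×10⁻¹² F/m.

A = π(0.0149 m)² = 6.97×10⁻⁴ m².
d = κε₀A/C = 17.5 × 8.85×10⁻¹² × 6.97×10⁻⁴ / 1.37×10⁻⁹ = 7.88×10⁻⁵ m.

d ≈ 78.8 μm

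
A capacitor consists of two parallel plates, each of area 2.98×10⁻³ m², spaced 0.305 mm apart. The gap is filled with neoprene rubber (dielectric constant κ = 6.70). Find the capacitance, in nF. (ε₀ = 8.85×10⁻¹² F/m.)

C = κε₀A/d = 6.70 × 8.85×10⁻¹² × 2.98×10⁻³ / 3.05×10⁻⁴ = 5.79×10⁻¹⁰ F.

0.579 nF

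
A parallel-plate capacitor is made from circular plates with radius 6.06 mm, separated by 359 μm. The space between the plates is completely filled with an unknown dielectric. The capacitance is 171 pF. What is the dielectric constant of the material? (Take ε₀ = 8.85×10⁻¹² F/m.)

60.1

A = π(6.06 mm)² = 1.15×10⁻⁴ m².
κ = Cd/(ε₀A) = 1.71×10⁻¹⁰ × 3.59×10⁻⁴ / (8.85×10⁻¹² × 1.15×10⁻⁴) = 60.1.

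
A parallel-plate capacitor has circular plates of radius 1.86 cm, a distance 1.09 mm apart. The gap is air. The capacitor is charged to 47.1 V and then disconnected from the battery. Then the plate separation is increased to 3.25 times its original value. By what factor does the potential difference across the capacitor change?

Isolated ⇒ Q is held fixed.
C₂ = 0.308 C₁ and V = Q/C, so V₂/V₁ = C₁/C₂ = 3.25.

V₂/V₁ ≈ 3.25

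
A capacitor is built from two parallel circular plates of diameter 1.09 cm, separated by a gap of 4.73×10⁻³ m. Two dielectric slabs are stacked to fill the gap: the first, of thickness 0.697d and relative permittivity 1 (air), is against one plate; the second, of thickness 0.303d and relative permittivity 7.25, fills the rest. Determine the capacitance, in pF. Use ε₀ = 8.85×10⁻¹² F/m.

C ≈ 0.236 pF

A = π(1.09/2 cm)² = 9.33×10⁻⁵ m².
Stacked slabs ⇒ two capacitors in series, each with the full plate area.
C₁ = κ₁ε₀A/d₁ = 1.00 × 8.85×10⁻¹² × 9.33×10⁻⁵ / 3.30×10⁻³ = 2.50×10⁻¹³ F.
C₂ = κ₂ε₀A/d₂ = 7.25 × 8.85×10⁻¹² × 9.33×10⁻⁵ / 1.43×10⁻³ = 4.18×10⁻¹² F.
C = (1/C₁ + 1/C₂)⁻¹ = 2.36×10⁻¹³ F.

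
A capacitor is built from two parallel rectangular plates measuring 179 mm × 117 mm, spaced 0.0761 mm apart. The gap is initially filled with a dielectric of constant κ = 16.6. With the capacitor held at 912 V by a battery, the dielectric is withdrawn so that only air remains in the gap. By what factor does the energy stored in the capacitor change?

Battery connected ⇒ V is held fixed.
C₂ = 0.0602 C₁ and U = ½CV², so U₂/U₁ = C₂/C₁ = 0.0602.

0.0602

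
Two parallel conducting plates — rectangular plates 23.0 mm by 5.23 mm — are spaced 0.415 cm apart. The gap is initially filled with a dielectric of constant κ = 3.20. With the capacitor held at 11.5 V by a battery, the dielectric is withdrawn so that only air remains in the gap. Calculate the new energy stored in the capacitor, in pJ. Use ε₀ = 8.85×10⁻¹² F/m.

A = 23.0 × 5.23 mm² = 1.20×10⁻⁴ m².
Initially C₁ = κε₀A/d = 3.20 × 8.85×10⁻¹² × 1.20×10⁻⁴ / 4.15×10⁻³ = 8.21×10⁻¹³ F.
U₁ = 5.43×10⁻¹¹ J.
Battery connected ⇒ V is held fixed. C₂ = 0.312 C₁ and U = ½CV², so U₂/U₁ = C₂/C₁ = 0.312.
U₂ = 0.312 × 5.43×10⁻¹¹ = 1.70×10⁻¹¹ J.

U ≈ 17.0 pJ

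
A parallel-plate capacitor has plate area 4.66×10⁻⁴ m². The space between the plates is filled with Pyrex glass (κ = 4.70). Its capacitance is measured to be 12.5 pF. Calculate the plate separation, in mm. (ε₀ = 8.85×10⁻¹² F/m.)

1.55 mm

d = κε₀A/C = 4.70 × 8.85×10⁻¹² × 4.66×10⁻⁴ / 1.25×10⁻¹¹ = 1.55×10⁻³ m.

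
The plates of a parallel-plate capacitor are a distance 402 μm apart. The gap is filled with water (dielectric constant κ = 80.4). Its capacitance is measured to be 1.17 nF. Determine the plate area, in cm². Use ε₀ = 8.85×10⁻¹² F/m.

6.61 cm²

A = Cd/(κε₀) = 1.17×10⁻⁹ × 4.02×10⁻⁴ / (80.4 × 8.85×10⁻¹²) = 6.61×10⁻⁴ m².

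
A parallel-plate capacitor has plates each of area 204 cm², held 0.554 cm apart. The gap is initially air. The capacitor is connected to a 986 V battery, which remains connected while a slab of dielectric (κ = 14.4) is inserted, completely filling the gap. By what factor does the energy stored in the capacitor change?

U₂/U₁ ≈ 14.4

Battery connected ⇒ V is held fixed.
C₂ = 14.4 C₁ and U = ½CV², so U₂/U₁ = C₂/C₁ = 14.4.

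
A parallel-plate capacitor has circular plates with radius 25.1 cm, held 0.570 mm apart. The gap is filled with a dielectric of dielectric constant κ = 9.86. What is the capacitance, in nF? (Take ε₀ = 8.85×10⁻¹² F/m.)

A = π(25.1 cm)² = 0.198 m².
C = κε₀A/d = 9.86 × 8.85×10⁻¹² × 0.198 / 5.70×10⁻⁴ = 3.03×10⁻⁸ F.

30.3 nF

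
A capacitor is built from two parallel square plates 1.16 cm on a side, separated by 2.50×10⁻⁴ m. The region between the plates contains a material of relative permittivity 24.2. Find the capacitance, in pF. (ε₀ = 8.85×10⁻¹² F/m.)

A = (1.16 cm)² = 1.35×10⁻⁴ m².
C = κε₀A/d = 24.2 × 8.85×10⁻¹² × 1.35×10⁻⁴ / 2.50×10⁻⁴ = 1.15×10⁻¹⁰ F.

115 pF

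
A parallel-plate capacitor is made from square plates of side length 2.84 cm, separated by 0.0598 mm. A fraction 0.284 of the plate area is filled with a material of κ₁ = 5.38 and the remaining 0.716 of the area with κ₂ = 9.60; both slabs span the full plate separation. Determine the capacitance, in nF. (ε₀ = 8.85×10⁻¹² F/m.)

A = (2.84 cm)² = 8.07×10⁻⁴ m².
Side-by-side slabs ⇒ two capacitors in parallel, each spanning the full gap.
C₁ = κ₁ε₀A₁/d = 5.38 × 8.85×10⁻¹² × 2.29×10⁻⁴ / 5.98×10⁻⁵ = 1.82×10⁻¹⁰ F.
C₂ = κ₂ε₀A₂/d = 9.60 × 8.85×10⁻¹² × 5.77×10⁻⁴ / 5.98×10⁻⁵ = 8.20×10⁻¹⁰ F.
C = C₁ + C₂ = 1.00×10⁻⁹ F.

C ≈ 1.00 nF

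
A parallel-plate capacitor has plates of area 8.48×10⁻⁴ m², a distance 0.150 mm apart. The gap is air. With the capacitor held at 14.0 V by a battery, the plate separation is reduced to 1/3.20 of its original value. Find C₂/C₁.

C₂/C₁ ≈ 3.20

C = ε₀A/d scales as 1/d, so C₂/C₁ = d₁/d₂ = 3.20.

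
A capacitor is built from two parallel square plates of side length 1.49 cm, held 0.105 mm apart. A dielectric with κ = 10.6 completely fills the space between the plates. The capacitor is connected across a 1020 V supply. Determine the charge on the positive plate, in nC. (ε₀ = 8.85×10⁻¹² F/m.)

202 nC

A = (1.49 cm)² = 2.22×10⁻⁴ m².
C = κε₀A/d = 10.6 × 8.85×10⁻¹² × 2.22×10⁻⁴ / 1.05×10⁻⁴ = 1.98×10⁻¹⁰ F.
Q = CV = 1.98×10⁻¹⁰ × 1020 = 2.02×10⁻⁷ C.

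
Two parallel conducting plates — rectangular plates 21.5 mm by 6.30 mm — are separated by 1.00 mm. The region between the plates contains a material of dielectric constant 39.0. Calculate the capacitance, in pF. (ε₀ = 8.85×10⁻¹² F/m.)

C ≈ 46.8 pF

A = 21.5 × 6.30 mm² = 1.35×10⁻⁴ m².
C = κε₀A/d = 39.0 × 8.85×10⁻¹² × 1.35×10⁻⁴ / 1.00×10⁻³ = 4.68×10⁻¹¹ F.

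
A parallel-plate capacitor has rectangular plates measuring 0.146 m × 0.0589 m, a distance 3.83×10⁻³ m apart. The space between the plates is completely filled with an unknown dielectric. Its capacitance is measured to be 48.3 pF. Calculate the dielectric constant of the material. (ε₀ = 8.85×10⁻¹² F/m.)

A = 0.146 × 0.0589 m² = 8.60×10⁻³ m².
κ = Cd/(ε₀A) = 4.83×10⁻¹¹ × 3.83×10⁻³ / (8.85×10⁻¹² × 8.60×10⁻³) = 2.43.

2.43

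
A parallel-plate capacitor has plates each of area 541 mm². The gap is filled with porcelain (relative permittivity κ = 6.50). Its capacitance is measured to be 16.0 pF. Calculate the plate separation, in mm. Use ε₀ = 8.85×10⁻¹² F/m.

A = 541 mm² = 5.41×10⁻⁴ m².
d = κε₀A/C = 6.50 × 8.85×10⁻¹² × 5.41×10⁻⁴ / 1.60×10⁻¹¹ = 1.95×10⁻³ m.

d ≈ 1.95 mm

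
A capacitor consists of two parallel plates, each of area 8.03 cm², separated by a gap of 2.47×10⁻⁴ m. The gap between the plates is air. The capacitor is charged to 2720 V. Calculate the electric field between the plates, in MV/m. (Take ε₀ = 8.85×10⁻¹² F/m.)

E = V/d = 2720 / 2.47×10⁻⁴ = 1.10×10⁷ V/m.

E ≈ 11.0 MV/m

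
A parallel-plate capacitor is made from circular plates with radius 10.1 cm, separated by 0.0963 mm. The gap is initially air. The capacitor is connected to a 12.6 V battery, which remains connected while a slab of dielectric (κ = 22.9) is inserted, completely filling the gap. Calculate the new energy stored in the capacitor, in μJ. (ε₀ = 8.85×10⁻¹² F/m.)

A = π(10.1 cm)² = 3.20×10⁻² m².
Initially C₁ = ε₀A/d = 8.85×10⁻¹² × 3.20×10⁻² / 9.63×10⁻⁵ = 2.95×10⁻⁹ F.
U₁ = 2.34×10⁻⁷ J.
Battery connected ⇒ V is held fixed. C₂ = 22.9 C₁ and U = ½CV², so U₂/U₁ = C₂/C₁ = 22.9.
U₂ = 22.9 × 2.34×10⁻⁷ = 5.35×10⁻⁶ J.

U ≈ 5.35 μJ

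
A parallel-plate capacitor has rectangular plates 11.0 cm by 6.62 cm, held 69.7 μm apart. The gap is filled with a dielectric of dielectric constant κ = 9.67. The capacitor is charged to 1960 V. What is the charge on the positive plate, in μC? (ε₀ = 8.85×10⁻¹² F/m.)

17.5 μC

A = 11.0 × 6.62 cm² = 7.28×10⁻³ m².
C = κε₀A/d = 9.67 × 8.85×10⁻¹² × 7.28×10⁻³ / 6.97×10⁻⁵ = 8.94×10⁻⁹ F.
Q = CV = 8.94×10⁻⁹ × 1960 = 1.75×10⁻⁵ C.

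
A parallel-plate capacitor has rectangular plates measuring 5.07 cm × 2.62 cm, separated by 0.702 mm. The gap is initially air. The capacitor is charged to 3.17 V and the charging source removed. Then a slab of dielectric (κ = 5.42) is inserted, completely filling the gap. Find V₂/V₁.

V₂/V₁ ≈ 0.185

Isolated ⇒ Q is held fixed.
C₂ = 5.42 C₁ and V = Q/C, so V₂/V₁ = C₁/C₂ = 0.185.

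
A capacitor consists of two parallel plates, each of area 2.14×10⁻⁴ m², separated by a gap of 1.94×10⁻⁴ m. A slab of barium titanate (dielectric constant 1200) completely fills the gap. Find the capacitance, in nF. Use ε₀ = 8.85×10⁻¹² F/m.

C = κε₀A/d = 1200 × 8.85×10⁻¹² × 2.14×10⁻⁴ / 1.94×10⁻⁴ = 1.17×10⁻⁸ F.

11.7 nF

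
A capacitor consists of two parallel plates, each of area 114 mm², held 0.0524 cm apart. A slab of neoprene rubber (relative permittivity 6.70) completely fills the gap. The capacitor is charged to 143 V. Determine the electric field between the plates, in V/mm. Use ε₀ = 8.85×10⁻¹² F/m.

E ≈ 273 V/mm

E = V/d = 143 / 5.24×10⁻⁴ = 2.73×10⁵ V/m.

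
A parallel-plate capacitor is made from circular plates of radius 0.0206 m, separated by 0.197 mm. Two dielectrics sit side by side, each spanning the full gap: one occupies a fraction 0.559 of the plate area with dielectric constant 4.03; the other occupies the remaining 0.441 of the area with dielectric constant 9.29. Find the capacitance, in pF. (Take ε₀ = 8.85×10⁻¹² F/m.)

A = π(0.0206 m)² = 1.33×10⁻³ m².
Side-by-side slabs ⇒ two capacitors in parallel, each spanning the full gap.
C₁ = κ₁ε₀A₁/d = 4.03 × 8.85×10⁻¹² × 7.45×10⁻⁴ / 1.97×10⁻⁴ = 1.35×10⁻¹⁰ F.
C₂ = κ₂ε₀A₂/d = 9.29 × 8.85×10⁻¹² × 5.88×10⁻⁴ / 1.97×10⁻⁴ = 2.45×10⁻¹⁰ F.
C = C₁ + C₂ = 3.80×10⁻¹⁰ F.

380 pF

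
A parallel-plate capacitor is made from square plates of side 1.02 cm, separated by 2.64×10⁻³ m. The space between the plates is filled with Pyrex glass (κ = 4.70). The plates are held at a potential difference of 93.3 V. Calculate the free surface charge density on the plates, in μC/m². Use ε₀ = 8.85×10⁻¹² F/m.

A = (1.02 cm)² = 1.04×10⁻⁴ m².
C = κε₀A/d = 4.70 × 8.85×10⁻¹² × 1.04×10⁻⁴ / 2.64×10⁻³ = 1.64×10⁻¹² F.
σ = Q/A = CV/A = 1.64×10⁻¹² × 93.3 / 1.04×10⁻⁴ = 1.47×10⁻⁶ C/m².

1.47 μC/m²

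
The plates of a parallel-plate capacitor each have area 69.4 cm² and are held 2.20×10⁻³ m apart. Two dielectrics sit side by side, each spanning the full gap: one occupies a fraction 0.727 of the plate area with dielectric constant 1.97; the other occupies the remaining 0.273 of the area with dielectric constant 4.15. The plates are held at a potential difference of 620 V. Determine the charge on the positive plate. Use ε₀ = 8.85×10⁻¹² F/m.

Q ≈ 44.4 nC

A = 69.4 cm² = 6.94×10⁻³ m².
Side-by-side slabs ⇒ two capacitors in parallel, each spanning the full gap.
C₁ = κ₁ε₀A₁/d = 1.97 × 8.85×10⁻¹² × 5.05×10⁻³ / 2.20×10⁻³ = 4.00×10⁻¹¹ F.
C₂ = κ₂ε₀A₂/d = 4.15 × 8.85×10⁻¹² × 1.89×10⁻³ / 2.20×10⁻³ = 3.16×10⁻¹¹ F.
C = C₁ + C₂ = 7.16×10⁻¹¹ F.
Q = CV = 7.16×10⁻¹¹ × 620 = 4.44×10⁻⁸ C.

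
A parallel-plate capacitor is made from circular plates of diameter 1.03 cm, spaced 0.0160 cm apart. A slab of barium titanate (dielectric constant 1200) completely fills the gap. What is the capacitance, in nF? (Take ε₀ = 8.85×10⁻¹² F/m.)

A = π(1.03/2 cm)² = 8.33×10⁻⁵ m².
C = κε₀A/d = 1200 × 8.85×10⁻¹² × 8.33×10⁻⁵ / 1.60×10⁻⁴ = 5.53×10⁻⁹ F.

5.53 nF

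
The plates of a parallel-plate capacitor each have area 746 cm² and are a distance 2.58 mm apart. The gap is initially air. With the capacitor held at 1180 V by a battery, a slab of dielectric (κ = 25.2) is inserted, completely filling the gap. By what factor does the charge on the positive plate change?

25.2

Battery connected ⇒ V is held fixed.
C₂ = 25.2 C₁ and Q = CV, so Q₂/Q₁ = C₂/C₁ = 25.2.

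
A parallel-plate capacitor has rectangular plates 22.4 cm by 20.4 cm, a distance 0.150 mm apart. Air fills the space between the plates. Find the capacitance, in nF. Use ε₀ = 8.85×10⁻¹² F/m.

A = 22.4 × 20.4 cm² = 4.57×10⁻² m².
C = ε₀A/d = 8.85×10⁻¹² × 4.57×10⁻² / 1.50×10⁻⁴ = 2.70×10⁻⁹ F.

2.70 nF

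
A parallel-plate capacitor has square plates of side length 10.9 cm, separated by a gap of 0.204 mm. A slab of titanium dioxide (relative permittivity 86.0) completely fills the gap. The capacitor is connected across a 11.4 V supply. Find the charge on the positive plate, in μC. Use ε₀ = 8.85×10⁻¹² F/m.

0.505 μC

A = (10.9 cm)² = 1.19×10⁻² m².
C = κε₀A/d = 86.0 × 8.85×10⁻¹² × 1.19×10⁻² / 2.04×10⁻⁴ = 4.43×10⁻⁸ F.
Q = CV = 4.43×10⁻⁸ × 11.4 = 5.05×10⁻⁷ C.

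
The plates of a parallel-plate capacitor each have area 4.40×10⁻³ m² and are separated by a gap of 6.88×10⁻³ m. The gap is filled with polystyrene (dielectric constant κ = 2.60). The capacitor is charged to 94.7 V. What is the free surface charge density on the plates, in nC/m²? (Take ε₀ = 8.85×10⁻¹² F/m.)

σ ≈ 317 nC/m²

C = κε₀A/d = 2.60 × 8.85×10⁻¹² × 4.40×10⁻³ / 6.88×10⁻³ = 1.47×10⁻¹¹ F.
σ = Q/A = CV/A = 1.47×10⁻¹¹ × 94.7 / 4.40×10⁻³ = 3.17×10⁻⁷ C/m².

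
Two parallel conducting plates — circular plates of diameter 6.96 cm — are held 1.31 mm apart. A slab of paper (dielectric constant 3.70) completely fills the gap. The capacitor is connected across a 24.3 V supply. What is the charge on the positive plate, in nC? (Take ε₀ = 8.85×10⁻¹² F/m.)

A = π(6.96/2 cm)² = 3.80×10⁻³ m².
C = κε₀A/d = 3.70 × 8.85×10⁻¹² × 3.80×10⁻³ / 1.31×10⁻³ = 9.51×10⁻¹¹ F.
Q = CV = 9.51×10⁻¹¹ × 24.3 = 2.31×10⁻⁹ C.

2.31 nC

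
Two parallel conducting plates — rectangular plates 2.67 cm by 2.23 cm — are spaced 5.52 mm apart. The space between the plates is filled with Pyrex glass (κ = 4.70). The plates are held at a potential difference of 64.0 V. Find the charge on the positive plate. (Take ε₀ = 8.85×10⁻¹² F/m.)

287 pC

A = 2.67 × 2.23 cm² = 5.95×10⁻⁴ m².
C = κε₀A/d = 4.70 × 8.85×10⁻¹² × 5.95×10⁻⁴ / 5.52×10⁻³ = 4.49×10⁻¹² F.
Q = CV = 4.49×10⁻¹² × 64.0 = 2.87×10⁻¹⁰ C.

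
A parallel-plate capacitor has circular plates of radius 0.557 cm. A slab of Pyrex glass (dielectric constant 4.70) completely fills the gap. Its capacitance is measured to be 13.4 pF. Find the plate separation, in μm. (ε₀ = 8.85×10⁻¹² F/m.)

d ≈ 303 μm

A = π(0.557 cm)² = 9.75×10⁻⁵ m².
d = κε₀A/C = 4.70 × 8.85×10⁻¹² × 9.75×10⁻⁵ / 1.34×10⁻¹¹ = 3.03×10⁻⁴ m.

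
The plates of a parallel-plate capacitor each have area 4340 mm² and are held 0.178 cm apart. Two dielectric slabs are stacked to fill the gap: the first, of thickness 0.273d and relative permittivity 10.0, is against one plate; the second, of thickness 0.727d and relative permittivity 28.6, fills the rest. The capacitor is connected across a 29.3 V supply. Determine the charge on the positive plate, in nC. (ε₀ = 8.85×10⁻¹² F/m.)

12.0 nC

A = 4340 mm² = 4.34×10⁻³ m².
Stacked slabs ⇒ two capacitors in series, each with the full plate area.
C₁ = κ₁ε₀A/d₁ = 10.0 × 8.85×10⁻¹² × 4.34×10⁻³ / 4.86×10⁻⁴ = 7.90×10⁻¹⁰ F.
C₂ = κ₂ε₀A/d₂ = 28.6 × 8.85×10⁻¹² × 4.34×10⁻³ / 1.29×10⁻³ = 8.49×10⁻¹⁰ F.
C = (1/C₁ + 1/C₂)⁻¹ = 4.09×10⁻¹⁰ F.
Q = CV = 4.09×10⁻¹⁰ × 29.3 = 1.20×10⁻⁸ C.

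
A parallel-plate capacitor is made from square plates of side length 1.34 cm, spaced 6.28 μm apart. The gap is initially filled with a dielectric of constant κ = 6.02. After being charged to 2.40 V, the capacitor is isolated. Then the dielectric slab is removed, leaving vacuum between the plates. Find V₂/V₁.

V₂/V₁ ≈ 6.02

Isolated ⇒ Q is held fixed.
C₂ = 0.166 C₁ and V = Q/C, so V₂/V₁ = C₁/C₂ = 6.02.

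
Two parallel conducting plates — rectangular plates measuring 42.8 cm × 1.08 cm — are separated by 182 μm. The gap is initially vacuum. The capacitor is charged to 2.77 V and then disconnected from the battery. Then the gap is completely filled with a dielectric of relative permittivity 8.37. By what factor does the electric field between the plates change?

Isolated ⇒ Q is held fixed.
V₂ = Q/C₂ = V₁/8.37; E = V/d, so E₂/E₁ = (V₂/V₁)(d₁/d₂) = 0.119.

0.119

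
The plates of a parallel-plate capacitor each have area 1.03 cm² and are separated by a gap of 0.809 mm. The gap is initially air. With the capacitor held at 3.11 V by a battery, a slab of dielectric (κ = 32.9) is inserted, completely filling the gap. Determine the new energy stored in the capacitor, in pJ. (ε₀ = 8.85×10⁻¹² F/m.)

A = 1.03 cm² = 1.03×10⁻⁴ m².
Initially C₁ = ε₀A/d = 8.85×10⁻¹² × 1.03×10⁻⁴ / 8.09×10⁻⁴ = 1.13×10⁻¹² F.
U₁ = 5.45×10⁻¹² J.
Battery connected ⇒ V is held fixed. C₂ = 32.9 C₁ and U = ½CV², so U₂/U₁ = C₂/C₁ = 32.9.
U₂ = 32.9 × 5.45×10⁻¹² = 1.79×10⁻¹⁰ J.

179 pJ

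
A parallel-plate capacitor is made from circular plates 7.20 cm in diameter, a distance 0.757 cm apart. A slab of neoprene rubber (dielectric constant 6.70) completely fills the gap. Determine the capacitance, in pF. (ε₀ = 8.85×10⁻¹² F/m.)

C ≈ 31.9 pF

A = π(7.20/2 cm)² = 4.07×10⁻³ m².
C = κε₀A/d = 6.70 × 8.85×10⁻¹² × 4.07×10⁻³ / 7.57×10⁻³ = 3.19×10⁻¹¹ F.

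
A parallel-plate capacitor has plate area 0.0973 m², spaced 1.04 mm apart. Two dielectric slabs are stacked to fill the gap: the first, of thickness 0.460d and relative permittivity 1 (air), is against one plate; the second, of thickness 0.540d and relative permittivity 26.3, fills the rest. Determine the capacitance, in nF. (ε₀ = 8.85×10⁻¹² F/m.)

1.72 nF

Stacked slabs ⇒ two capacitors in series, each with the full plate area.
C₁ = κ₁ε₀A/d₁ = 1.00 × 8.85×10⁻¹² × 9.73×10⁻² / 4.78×10⁻⁴ = 1.80×10⁻⁹ F.
C₂ = κ₂ε₀A/d₂ = 26.3 × 8.85×10⁻¹² × 9.73×10⁻² / 5.62×10⁻⁴ = 4.03×10⁻⁸ F.
C = (1/C₁ + 1/C₂)⁻¹ = 1.72×10⁻⁹ F.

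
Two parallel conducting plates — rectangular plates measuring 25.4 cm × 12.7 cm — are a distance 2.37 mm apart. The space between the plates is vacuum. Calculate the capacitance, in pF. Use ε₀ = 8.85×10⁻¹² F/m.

A = 25.4 × 12.7 cm² = 3.23×10⁻² m².
C = ε₀A/d = 8.85×10⁻¹² × 3.23×10⁻² / 2.37×10⁻³ = 1.20×10⁻¹⁰ F.

120 pF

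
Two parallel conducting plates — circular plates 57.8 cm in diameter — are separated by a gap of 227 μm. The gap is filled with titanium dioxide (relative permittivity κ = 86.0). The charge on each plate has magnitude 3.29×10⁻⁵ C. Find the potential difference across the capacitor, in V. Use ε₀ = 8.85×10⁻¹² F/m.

A = π(57.8/2 cm)² = 0.262 m².
C = κε₀A/d = 86.0 × 8.85×10⁻¹² × 0.262 / 2.27×10⁻⁴ = 8.80×10⁻⁷ F.
V = Q/C = 3.29×10⁻⁵ / 8.80×10⁻⁷ = 37.4 V.

V ≈ 37.4 V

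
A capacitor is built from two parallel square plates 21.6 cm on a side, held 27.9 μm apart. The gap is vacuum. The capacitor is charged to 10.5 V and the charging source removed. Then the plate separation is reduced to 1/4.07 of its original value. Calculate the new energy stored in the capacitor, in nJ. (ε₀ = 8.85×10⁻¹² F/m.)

U ≈ 200 nJ

A = (21.6 cm)² = 4.67×10⁻² m².
Initially C₁ = ε₀A/d = 8.85×10⁻¹² × 4.67×10⁻² / 2.79×10⁻⁵ = 1.48×10⁻⁸ F.
U₁ = 8.16×10⁻⁷ J.
Isolated ⇒ Q is held fixed. C₂ = 4.07 C₁ and U = Q²/(2C), so U₂/U₁ = C₁/C₂ = 0.246.
U₂ = 0.246 × 8.16×10⁻⁷ = 2.00×10⁻⁷ J.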